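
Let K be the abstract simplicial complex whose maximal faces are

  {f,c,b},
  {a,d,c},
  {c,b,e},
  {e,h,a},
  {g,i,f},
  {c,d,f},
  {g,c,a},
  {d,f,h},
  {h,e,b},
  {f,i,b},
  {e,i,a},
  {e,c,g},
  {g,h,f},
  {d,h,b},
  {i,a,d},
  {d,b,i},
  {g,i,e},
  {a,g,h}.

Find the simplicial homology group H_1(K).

Order the vertices as a < b < c < d < e < f < g < h < i. Listing each simplex with vertices in this order, K has dimension 2 with simplices:

  0-simplices (9): a, b, c, d, e, f, g, h, i
  1-simplices (27): ac, ad, ae, ag, ah, ai, bc, bd, be, bf, bh, bi, cd, ce, cf, cg, df, dh, di, eg, eh, ei, fg, fh, fi, gh, gi
  2-simplices (18): acd, acg, adi, aeh, aei, agh, bce, bcf, bdh, bdi, beh, bfi, cdf, ceg, dfh, egi, fgh, fgi

giving chain groups C_0 ≅ Z^9, C_1 ≅ Z^27, C_2 ≅ Z^18.

The boundary map ∂_1: C_1 → C_0 sends each edge [p,q] (with p < q) to q − p. For instance
  ∂gi = i − g.
As a 9×27 matrix over Z this has rank 8, with invariant factors (1,1,1,1,1,1,1,1).

The boundary map ∂_2: C_2 → C_1 acts by ∂[p,q,r] = [q,r] − [p,r] + [p,q]. For instance
  ∂bce = ce − be + bc,
  ∂bfi = fi − bi + bf.
The 27×18 boundary matrix has rank 18 and Smith normal form diag(1,1,1,1,1,1,1,1,1,1,1,1,1,1,1,1,1,2).

From H_k ≅ ker(∂_k) / im(∂_{k+1}) we obtain:

  H_1: rank ker ∂_1 − rank ∂_2 = (27 − 8) − 18 = 1, and ∂_2 has invariant factor 2 > 1, so H_1 ≅ Z ⊕ Z/2.

H_1 = Z ⊕ Z/2.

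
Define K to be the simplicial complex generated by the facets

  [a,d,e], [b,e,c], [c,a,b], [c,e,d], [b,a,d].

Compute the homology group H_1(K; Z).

H_1 = Z.

Order the vertices as a < b < c < d < e. Listing each simplex with vertices in this order, K has dimension 2 with simplices:

  0-simplices (5): a, b, c, d, e
  1-simplices (10): ab, ac, ad, ae, bc, bd, be, cd, ce, de
  2-simplices (5): abc, abd, ade, bce, cde

giving chain groups C_0 ≅ Z^5, C_1 ≅ Z^10, C_2 ≅ Z^5.

Boundary ∂_1: C_1 → C_0 is given by ∂[p,q] = [q] − [p].
The resulting 5×10 matrix has rank 4, and its Smith normal form has invariant factors (1,1,1,1).

∂_2: C_2 → C_1 sends each 2-simplex [p,q,r] to [q,r] − [p,r] + [p,q]. For instance
  ∂bce = ce − be + bc,
  ∂abd = bd − ad + ab.
This gives a 10×5 integer matrix of rank 5; reducing to Smith normal form yields diagonal entries (1,1,1,1,1).

Reading off H_k = ker ∂_k / im ∂_{k+1}:

  H_1: rank ker ∂_1 − rank ∂_2 = (10 − 4) − 5 = 1, and the invariant factors of ∂_2 are all 1, so H_1 ≅ Z.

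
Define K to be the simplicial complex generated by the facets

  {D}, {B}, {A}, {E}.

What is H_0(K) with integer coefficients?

K has 4 vertices.
rank ∂_0 = 0, rank ∂_1 = 0 ⇒ b_0 = 4 − 0 − 0 = 4. So H_0 = Z^4.

H_0 ≅ Z^4.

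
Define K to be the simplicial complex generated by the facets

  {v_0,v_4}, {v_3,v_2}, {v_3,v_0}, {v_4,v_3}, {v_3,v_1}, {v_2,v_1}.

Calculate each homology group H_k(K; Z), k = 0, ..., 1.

We work with the vertex ordering v_0 < v_1 < v_2 < v_3 < v_4. The simplices of K, each written with vertices in increasing order, are:

  0-simplices (5): [v_0], [v_1], [v_2], [v_3], [v_4]
  1-simplices (6): [v_0,v_3], [v_0,v_4], [v_1,v_2], [v_1,v_3], [v_2,v_3], [v_3,v_4]

so the chain groups are C_0 ≅ Z^5, C_1 ≅ Z^6.

Boundary ∂_1: C_1 → C_0 maps an edge to its endpoints' difference, ∂[p,q] = q − p. For instance
  ∂[v_1,v_2] = [v_2] − [v_1].
This gives a 5×6 integer matrix of rank 4; reducing to Smith normal form yields diagonal entries (1,1,1,1).

Now H_k = ker ∂_k / im ∂_{k+1}, so:

  H_0: rank C_0 − rank ∂_1 = 5 − 4 = 1, and the invariant factors of ∂_1 are all 1, so H_0 ≅ Z.
  H_1: rank ker ∂_1 − rank ∂_2 = (6 − 4) − 0 = 2, and there is no ∂_2, so H_1 ≅ Z^2.

As a check, the Euler characteristic is 5 − 6 = -1, which agrees with 1 − 2 = -1.
(K is a triangulation of a wedge of 2 circles.)

H_0 ≅ Z,  H_1 ≅ Z^2.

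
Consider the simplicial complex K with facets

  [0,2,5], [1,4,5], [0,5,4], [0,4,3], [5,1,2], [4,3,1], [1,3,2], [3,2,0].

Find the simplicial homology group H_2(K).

Fix the vertex order 0 < 1 < 2 < 3 < 4 < 5 and write every simplex with vertices in increasing order. Then dim K = 2 and the simplices of K are:

  0-simplices (6): [0], [1], [2], [3], [4], [5]
  1-simplices (12): [0,2], [0,3], [0,4], [0,5], [1,2], [1,3], [1,4], [1,5], [2,3], [2,5], [3,4], [4,5]
  2-simplices (8): [0,2,3], [0,2,5], [0,3,4], [0,4,5], [1,2,3], [1,2,5], [1,3,4], [1,4,5]

Hence C_0 ≅ Z^6, C_1 ≅ Z^12, C_2 ≅ Z^8.

Boundary ∂_1: C_1 → C_0 maps an edge to its endpoints' difference, ∂[p,q] = q − p. For instance
  ∂[0,4] = [4] − [0].
The resulting 6×12 matrix has rank 5, and its Smith normal form has invariant factors (1,1,1,1,1).

Boundary ∂_2: C_2 → C_1 acts by ∂[p,q,r] = [q,r] − [p,r] + [p,q]. For instance
  ∂[1,2,5] = [2,5] − [1,5] + [1,2],
  ∂[1,3,4] = [3,4] − [1,4] + [1,3].
This gives a 12×8 integer matrix of rank 7; reducing to Smith normal form yields diagonal entries (1,1,1,1,1,1,1).

Computing H_k = (kernel of ∂_k) / (image of ∂_{k+1}):

  H_2: rank ker ∂_2 − rank ∂_3 = (8 − 7) − 0 = 1, and there is no ∂_3, so H_2 = Z.

H_2 = Z.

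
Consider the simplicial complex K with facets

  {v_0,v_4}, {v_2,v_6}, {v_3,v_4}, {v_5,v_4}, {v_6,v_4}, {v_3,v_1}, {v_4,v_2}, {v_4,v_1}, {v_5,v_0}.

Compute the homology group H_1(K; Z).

Fix the vertex order v_0 < v_1 < v_2 < v_3 < v_4 < v_5 < v_6 and write every simplex with vertices in increasing order. Then dim K = 1 and the simplices of K are:

  0-simplices (7): [v_0], [v_1], [v_2], [v_3], [v_4], [v_5], [v_6]
  1-simplices (9): [v_0,v_4], [v_0,v_5], [v_1,v_3], [v_1,v_4], [v_2,v_4], [v_2,v_6], [v_3,v_4], [v_4,v_5], [v_4,v_6]

Hence C_0 ≅ Z^7, C_1 ≅ Z^9.

Boundary ∂_1: C_1 → C_0 sends each edge [p,q] (with p < q) to q − p. For instance
  ∂[v_4,v_6] = [v_6] − [v_4].
The resulting 7×9 matrix has rank 6, and its Smith normal form has invariant factors (1,1,1,1,1,1).

From H_k ≅ ker(∂_k) / im(∂_{k+1}) we obtain:

  H_1: rank ker ∂_1 − rank ∂_2 = (9 − 6) − 0 = 3, and there is no ∂_2, so H_1 = Z^3.

(K is a triangulation of a wedge of 3 circles.)

H_1 = Z^3.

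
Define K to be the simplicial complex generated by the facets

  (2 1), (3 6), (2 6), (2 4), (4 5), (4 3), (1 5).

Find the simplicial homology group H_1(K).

Take the total order 1 < 2 < 3 < 4 < 5 < 6 on the vertex set. Then K (dimension 1) consists of the simplices:

  0-simplices (6): [1], [2], [3], [4], [5], [6]
  1-simplices (7): [1,2], [1,5], [2,4], [2,6], [3,4], [3,6], [4,5]

giving chain groups C_0 ≅ Z^6, C_1 ≅ Z^7.

∂_1: C_1 → C_0 is given by ∂[p,q] = [q] − [p].
The resulting 6×7 matrix has rank 5, and its Smith normal form has invariant factors (1,1,1,1,1).

Reading off H_k = ker ∂_k / im ∂_{k+1}:

  H_1: rank ker ∂_1 − rank ∂_2 = (7 − 5) − 0 = 2, and there is no ∂_2, so H_1 ≅ Z^2.

H_1 ≅ Z^2.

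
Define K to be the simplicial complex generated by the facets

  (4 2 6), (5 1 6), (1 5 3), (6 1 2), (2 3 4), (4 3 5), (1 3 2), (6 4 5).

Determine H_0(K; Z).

H_0 = Z.

K has 6 vertices, 12 edges, 8 triangles.
rank ∂_0 = 0, rank ∂_1 = 5 ⇒ b_0 = 6 − 0 − 5 = 1; all invariant factors of ∂_1 are 1 so no torsion. So H_0 = Z.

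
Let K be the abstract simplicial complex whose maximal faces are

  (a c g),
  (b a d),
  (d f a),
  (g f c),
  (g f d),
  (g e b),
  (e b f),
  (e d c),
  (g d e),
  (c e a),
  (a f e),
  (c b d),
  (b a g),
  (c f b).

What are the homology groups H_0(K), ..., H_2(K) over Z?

H_0 = Z,  H_1 = Z^2,  H_2 = Z.

Order the vertices as a < b < c < d < e < f < g. Listing each simplex with vertices in this order, K has dimension 2 with simplices:

  0-simplices (7): a, b, c, d, e, f, g
  1-simplices (21): ab, ac, ad, ae, af, ag, bc, bd, be, bf, bg, cd, ce, cf, cg, de, df, dg, ef, eg, fg
  2-simplices (14): abd, abg, ace, acg, adf, aef, bcd, bcf, bef, beg, cde, cfg, deg, dfg

giving chain groups C_0 ≅ Z^7, C_1 ≅ Z^21, C_2 ≅ Z^14.

Boundary ∂_1: C_1 → C_0 is given by ∂[p,q] = [q] − [p]. For instance
  ∂ab = b − a.
The 7×21 boundary matrix has rank 6 and Smith normal form diag(1,1,1,1,1,1).

Boundary ∂_2: C_2 → C_1 sends each 2-simplex [p,q,r] to [q,r] − [p,r] + [p,q]. For instance
  ∂dfg = fg − dg + df,
  ∂bef = ef − bf + be.
As a 21×14 matrix over Z this has rank 13, with invariant factors (1,1,1,1,1,1,1,1,1,1,1,1,1).

Computing H_k = (kernel of ∂_k) / (image of ∂_{k+1}):

  H_0: rank C_0 − rank ∂_1 = 7 − 6 = 1, and the invariant factors of ∂_1 are all 1, so H_0 ≅ Z.
  H_1: rank ker ∂_1 − rank ∂_2 = (21 − 6) − 13 = 2, and the invariant factors of ∂_2 are all 1, so H_1 ≅ Z^2.
  H_2: rank ker ∂_2 − rank ∂_3 = (14 − 13) − 0 = 1, and there is no ∂_3, so H_2 ≅ Z.

As a check, the Euler characteristic is 7 − 21 + 14 = 0, which agrees with 1 − 2 + 1 = 0.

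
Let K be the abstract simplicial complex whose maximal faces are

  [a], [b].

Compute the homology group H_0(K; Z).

We work with the vertex ordering a < b. The simplices of K, each written with vertices in increasing order, are:

  0-simplices (2): a, b

Hence C_0 ≅ Z^2.

From H_k ≅ ker(∂_k) / im(∂_{k+1}) we obtain:

  H_0: rank C_0 − rank ∂_1 = 2 − 0 = 2, and there is no ∂_1, so H_0 ≅ Z^2.

H_0 ≅ Z^2.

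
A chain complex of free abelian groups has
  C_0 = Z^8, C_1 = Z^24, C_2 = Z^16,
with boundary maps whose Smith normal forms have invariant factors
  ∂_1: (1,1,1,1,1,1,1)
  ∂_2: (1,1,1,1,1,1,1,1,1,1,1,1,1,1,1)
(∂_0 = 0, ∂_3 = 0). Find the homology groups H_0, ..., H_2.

H_0 ≅ Z,  H_1 ≅ Z^2,  H_2 ≅ Z.

H_0: b_0 = 8 − 0 − 7 = 1; torsion from ∂_1 factors > 1: none. So H_0 ≅ Z.
H_1: b_1 = 24 − 7 − 15 = 2; torsion from ∂_2 factors > 1: none. So H_1 ≅ Z^2.
H_2: b_2 = 16 − 15 − 0 = 1; torsion from ∂_3 factors > 1: none. So H_2 ≅ Z.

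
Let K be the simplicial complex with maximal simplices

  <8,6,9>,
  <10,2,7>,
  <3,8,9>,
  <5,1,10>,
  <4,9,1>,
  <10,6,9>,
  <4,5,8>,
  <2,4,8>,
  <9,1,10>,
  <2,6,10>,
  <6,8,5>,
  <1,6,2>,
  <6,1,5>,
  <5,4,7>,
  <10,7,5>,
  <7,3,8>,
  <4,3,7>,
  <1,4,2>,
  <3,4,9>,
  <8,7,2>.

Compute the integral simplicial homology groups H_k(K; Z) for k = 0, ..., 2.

Order the vertices as 1 < 2 < 3 < 4 < 5 < 6 < 7 < 8 < 9 < 10. Listing each simplex with vertices in this order, K has dimension 2 with simplices:

  0-simplices (10): [1], [2], [3], [4], [5], [6], [7], [8], [9], [10]
  1-simplices (30): (30 of them)
  2-simplices (20): (20 of them)

so the chain groups are C_0 ≅ Z^10, C_1 ≅ Z^30, C_2 ≅ Z^20.

∂_1: C_1 → C_0 sends each edge [p,q] (with p < q) to q − p. For instance
  ∂[2,8] = [8] − [2].
This gives a 10×30 integer matrix of rank 9; reducing to Smith normal form yields diagonal entries (1,1,1,1,1,1,1,1,1).

The boundary map ∂_2: C_2 → C_1 acts by ∂[p,q,r] = [q,r] − [p,r] + [p,q]. For instance
  ∂[6,8,9] = [8,9] − [6,9] + [6,8],
  ∂[1,4,9] = [4,9] − [1,9] + [1,4].
The 30×20 boundary matrix has rank 20 and Smith normal form diag(1,1,1,1,1,1,1,1,1,1,1,1,1,1,1,1,1,1,1,2).

From H_k ≅ ker(∂_k) / im(∂_{k+1}) we obtain:

  H_0: rank C_0 − rank ∂_1 = 10 − 9 = 1, and the invariant factors of ∂_1 are all 1, so H_0 ≅ Z.
  H_1: rank ker ∂_1 − rank ∂_2 = (30 − 9) − 20 = 1, and ∂_2 has invariant factor 2 > 1, so H_1 ≅ Z ⊕ Z/2Z.
  H_2: rank ker ∂_2 − rank ∂_3 = (20 − 20) − 0 = 0, and there is no ∂_3, so H_2 ≅ 0.

(K is a triangulation of the Klein bottle.)

H_0 = Z,  H_1 = Z ⊕ Z/2Z,  H_2 = 0.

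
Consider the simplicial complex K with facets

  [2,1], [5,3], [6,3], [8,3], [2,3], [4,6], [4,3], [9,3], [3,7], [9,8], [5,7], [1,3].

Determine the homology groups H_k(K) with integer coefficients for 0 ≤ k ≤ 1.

K has 9 vertices, 12 edges.
rank ∂_0 = 0, rank ∂_1 = 8 ⇒ b_0 = 9 − 0 − 8 = 1; all invariant factors of ∂_1 are 1 so no torsion. So H_0 = Z.
rank ∂_1 = 8, rank ∂_2 = 0 ⇒ b_1 = 12 − 8 − 0 = 4. So H_1 = Z^4.

H_0 = Z,  H_1 = Z^4.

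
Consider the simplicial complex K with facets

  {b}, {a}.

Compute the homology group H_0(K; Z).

We work with the vertex ordering a < b. The simplices of K, each written with vertices in increasing order, are:

  0-simplices (2): a, b

giving chain groups C_0 ≅ Z^2.

Computing H_k = (kernel of ∂_k) / (image of ∂_{k+1}):

  H_0: rank C_0 − rank ∂_1 = 2 − 0 = 2, and there is no ∂_1, so H_0 = Z^2.

H_0 = Z^2.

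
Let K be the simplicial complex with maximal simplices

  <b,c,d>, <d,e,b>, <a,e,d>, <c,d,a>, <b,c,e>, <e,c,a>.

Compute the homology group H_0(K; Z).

Take the total order a < b < c < d < e on the vertex set. Then K (dimension 2) consists of the simplices:

  0-simplices (5): a, b, c, d, e
  1-simplices (9): ac, ad, ae, bc, bd, be, cd, ce, de
  2-simplices (6): acd, ace, ade, bcd, bce, bde

Hence C_0 ≅ Z^5, C_1 ≅ Z^9, C_2 ≅ Z^6.

Boundary ∂_1: C_1 → C_0 sends each edge [p,q] (with p < q) to q − p.
This gives a 5×9 integer matrix of rank 4; reducing to Smith normal form yields diagonal entries (1,1,1,1).

The boundary map ∂_2: C_2 → C_1 maps a triangle to the signed sum of its edges. For instance
  ∂ace = ce − ae + ac,
  ∂bce = ce − be + bc.
This gives a 9×6 integer matrix of rank 5; reducing to Smith normal form yields diagonal entries (1,1,1,1,1).

From H_k ≅ ker(∂_k) / im(∂_{k+1}) we obtain:

  H_0: rank C_0 − rank ∂_1 = 5 − 4 = 1, and the invariant factors of ∂_1 are all 1, so H_0 ≅ Z.

(K is a triangulation of the 2-sphere S^2.)

H_0 ≅ Z.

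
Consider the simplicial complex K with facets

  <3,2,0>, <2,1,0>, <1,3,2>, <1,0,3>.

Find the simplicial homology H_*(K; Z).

H_0 = Z,  H_1 = 0,  H_2 = Z.

Take the total order 0 < 1 < 2 < 3 on the vertex set. Then K (dimension 2) consists of the simplices:

  0-simplices (4): [0], [1], [2], [3]
  1-simplices (6): [0,1], [0,2], [0,3], [1,2], [1,3], [2,3]
  2-simplices (4): [0,1,2], [0,1,3], [0,2,3], [1,2,3]

Hence C_0 ≅ Z^4, C_1 ≅ Z^6, C_2 ≅ Z^4.

The boundary map ∂_1: C_1 → C_0 maps an edge to its endpoints' difference, ∂[p,q] = q − p.
The resulting 4×6 matrix has rank 3, and its Smith normal form has invariant factors (1,1,1).

∂_2: C_2 → C_1 sends each 2-simplex [p,q,r] to [q,r] − [p,r] + [p,q]. For instance
  ∂[0,1,2] = [1,2] − [0,2] + [0,1],
  ∂[1,2,3] = [2,3] − [1,3] + [1,2].
The resulting 6×4 matrix has rank 3, and its Smith normal form has invariant factors (1,1,1).

From H_k ≅ ker(∂_k) / im(∂_{k+1}) we obtain:

  H_0: rank C_0 − rank ∂_1 = 4 − 3 = 1, and the invariant factors of ∂_1 are all 1, so H_0 = Z.
  H_1: rank ker ∂_1 − rank ∂_2 = (6 − 3) − 3 = 0, and the invariant factors of ∂_2 are all 1, so H_1 = 0.
  H_2: rank ker ∂_2 − rank ∂_3 = (4 − 3) − 0 = 1, and there is no ∂_3, so H_2 = Z.

As a check, the Euler characteristic is 4 − 6 + 4 = 2, which agrees with 1 − 0 + 1 = 2.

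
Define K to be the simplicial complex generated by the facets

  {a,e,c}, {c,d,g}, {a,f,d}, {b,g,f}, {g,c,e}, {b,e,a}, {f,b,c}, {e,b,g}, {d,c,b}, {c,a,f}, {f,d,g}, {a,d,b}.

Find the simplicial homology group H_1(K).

H_1 = Z/2.

K has 7 vertices, 18 edges, 12 triangles.
rank ∂_1 = 6, rank ∂_2 = 12 ⇒ b_1 = 18 − 6 − 12 = 0; ∂_2 has invariant factor(s) [2] giving torsion. So H_1 = Z/2.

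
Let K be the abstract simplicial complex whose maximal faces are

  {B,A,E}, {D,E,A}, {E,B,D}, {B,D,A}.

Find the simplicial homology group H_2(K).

K has 4 vertices, 6 edges, 4 triangles.
rank ∂_2 = 3, rank ∂_3 = 0 ⇒ b_2 = 4 − 3 − 0 = 1. So H_2 = Z.

H_2 ≅ Z.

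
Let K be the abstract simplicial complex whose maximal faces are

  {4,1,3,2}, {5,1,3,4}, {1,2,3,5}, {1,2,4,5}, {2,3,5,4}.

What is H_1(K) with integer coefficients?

Fix the vertex order 1 < 2 < 3 < 4 < 5 and write every simplex with vertices in increasing order. Then dim K = 3 and the simplices of K are:

  0-simplices (5): [1], [2], [3], [4], [5]
  1-simplices (10): [1,2], [1,3], [1,4], [1,5], [2,3], [2,4], [2,5], [3,4], [3,5], [4,5]
  2-simplices (10): [1,2,3], [1,2,4], [1,2,5], [1,3,4], [1,3,5], [1,4,5], [2,3,4], [2,3,5], [2,4,5], [3,4,5]
  3-simplices (5): [1,2,3,4], [1,2,3,5], [1,2,4,5], [1,3,4,5], [2,3,4,5]

giving chain groups C_0 ≅ Z^5, C_1 ≅ Z^10, C_2 ≅ Z^10, C_3 ≅ Z^5.

The boundary map ∂_1: C_1 → C_0 is given by ∂[p,q] = [q] − [p].
The 5×10 boundary matrix has rank 4 and Smith normal form diag(1,1,1,1).

∂_2: C_2 → C_1 maps a triangle to the signed sum of its edges. For instance
  ∂[1,2,3] = [2,3] − [1,3] + [1,2],
  ∂[1,4,5] = [4,5] − [1,5] + [1,4].
The 10×10 boundary matrix has rank 6 and Smith normal form diag(1,1,1,1,1,1).

Boundary ∂_3: C_3 → C_2 sends each 3-simplex σ to the alternating sum Σ_i (−1)^i (σ with its i-th vertex removed). For instance
  ∂[2,3,4,5] = [3,4,5] − [2,4,5] + [2,3,5] − [2,3,4],
  ∂[1,2,3,4] = [2,3,4] − [1,3,4] + [1,2,4] − [1,2,3].
The resulting 10×5 matrix has rank 4, and its Smith normal form has invariant factors (1,1,1,1).

Reading off H_k = ker ∂_k / im ∂_{k+1}:

  H_1: rank ker ∂_1 − rank ∂_2 = (10 − 4) − 6 = 0, and the invariant factors of ∂_2 are all 1, so H_1 = 0.

(K is a triangulation of the 3-sphere S^3.)

H_1 ≅ 0.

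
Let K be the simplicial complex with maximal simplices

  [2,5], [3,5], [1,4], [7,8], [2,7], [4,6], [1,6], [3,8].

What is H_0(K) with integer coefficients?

H_0 = Z^2.

We work with the vertex ordering 1 < 2 < 3 < 4 < 5 < 6 < 7 < 8. The simplices of K, each written with vertices in increasing order, are:

  0-simplices (8): [1], [2], [3], [4], [5], [6], [7], [8]
  1-simplices (8): [1,4], [1,6], [2,5], [2,7], [3,5], [3,8], [4,6], [7,8]

Hence C_0 ≅ Z^8, C_1 ≅ Z^8.

∂_1: C_1 → C_0 maps an edge to its endpoints' difference, ∂[p,q] = q − p.
The 8×8 boundary matrix has rank 6 and Smith normal form diag(1,1,1,1,1,1).

Reading off H_k = ker ∂_k / im ∂_{k+1}:

  H_0: rank C_0 − rank ∂_1 = 8 − 6 = 2, and the invariant factors of ∂_1 are all 1, so H_0 = Z^2.

(K is a triangulation of the disjoint union of the circle S^1 and the circle S^1.)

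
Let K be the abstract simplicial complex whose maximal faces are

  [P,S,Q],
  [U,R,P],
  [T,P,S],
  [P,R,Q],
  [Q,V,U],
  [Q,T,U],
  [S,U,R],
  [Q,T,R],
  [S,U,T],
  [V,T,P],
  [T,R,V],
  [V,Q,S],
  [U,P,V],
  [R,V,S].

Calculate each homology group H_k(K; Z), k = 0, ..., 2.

We work with the vertex ordering P < Q < R < S < T < U < V. The simplices of K, each written with vertices in increasing order, are:

  0-simplices (7): P, Q, R, S, T, U, V
  1-simplices (21): PQ, PR, PS, PT, PU, PV, QR, QS, QT, QU, QV, RS, RT, RU, RV, ST, SU, SV, TU, TV, UV
  2-simplices (14): PQR, PQS, PRU, PST, PTV, PUV, QRT, QSV, QTU, QUV, RSU, RSV, RTV, STU

so the chain groups are C_0 ≅ Z^7, C_1 ≅ Z^21, C_2 ≅ Z^14.

The boundary map ∂_1: C_1 → C_0 sends each edge [p,q] (with p < q) to q − p.
This gives a 7×21 integer matrix of rank 6; reducing to Smith normal form yields diagonal entries (1,1,1,1,1,1).

Boundary ∂_2: C_2 → C_1 acts by ∂[p,q,r] = [q,r] − [p,r] + [p,q]. For instance
  ∂PRU = RU − PU + PR,
  ∂PTV = TV − PV + PT.
The resulting 21×14 matrix has rank 13, and its Smith normal form has invariant factors (1,1,1,1,1,1,1,1,1,1,1,1,1).

From H_k ≅ ker(∂_k) / im(∂_{k+1}) we obtain:

  H_0: rank C_0 − rank ∂_1 = 7 − 6 = 1, and the invariant factors of ∂_1 are all 1, so H_0 = Z.
  H_1: rank ker ∂_1 − rank ∂_2 = (21 − 6) − 13 = 2, and the invariant factors of ∂_2 are all 1, so H_1 = Z^2.
  H_2: rank ker ∂_2 − rank ∂_3 = (14 − 13) − 0 = 1, and there is no ∂_3, so H_2 = Z.

(K is a triangulation of the torus T^2.)

H_0 = Z,  H_1 = Z^2,  H_2 = Z.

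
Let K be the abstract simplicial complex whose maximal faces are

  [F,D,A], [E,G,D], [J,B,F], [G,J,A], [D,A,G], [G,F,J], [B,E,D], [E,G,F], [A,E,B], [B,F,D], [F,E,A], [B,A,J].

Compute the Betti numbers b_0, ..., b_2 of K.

b_0 = 1, b_1 = 0, b_2 = 0.

We work with the vertex ordering A < B < D < E < F < G < J. The simplices of K, each written with vertices in increasing order, are:

  0-simplices (7): A, B, D, E, F, G, J
  1-simplices (18): AB, AD, AE, AF, AG, AJ, BD, BE, BF, BJ, DE, DF, DG, EF, EG, FG, FJ, GJ
  2-simplices (12): ABE, ABJ, ADF, ADG, AEF, AGJ, BDE, BDF, BFJ, DEG, EFG, FGJ

Hence C_0 ≅ Z^7, C_1 ≅ Z^18, C_2 ≅ Z^12.

∂_1: C_1 → C_0 is given by ∂[p,q] = [q] − [p]. For instance
  ∂DG = G − D.
The 7×18 boundary matrix has rank 6 and Smith normal form diag(1,1,1,1,1,1).

The boundary map ∂_2: C_2 → C_1 maps a triangle to the signed sum of its edges. For instance
  ∂AEF = EF − AF + AE,
  ∂EFG = FG − EG + EF.
The resulting 18×12 matrix has rank 12, and its Smith normal form has invariant factors (1,1,1,1,1,1,1,1,1,1,1,2).

From H_k ≅ ker(∂_k) / im(∂_{k+1}) we obtain:

  H_0: rank C_0 − rank ∂_1 = 7 − 6 = 1, and the invariant factors of ∂_1 are all 1, so H_0 = Z.
  H_1: rank ker ∂_1 − rank ∂_2 = (18 − 6) − 12 = 0, and ∂_2 has invariant factor 2 > 1, so H_1 = Z/2.
  H_2: rank ker ∂_2 − rank ∂_3 = (12 − 12) − 0 = 0, and there is no ∂_3, so H_2 = 0.

Hence the Betti numbers are b_0 = 1, b_1 = 0, b_2 = 0.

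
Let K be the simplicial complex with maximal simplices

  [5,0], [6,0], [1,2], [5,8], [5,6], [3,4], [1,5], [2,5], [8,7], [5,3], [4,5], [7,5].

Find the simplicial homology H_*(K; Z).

H_0 = Z,  H_1 = Z^4.

Order the vertices as 0 < 1 < 2 < 3 < 4 < 5 < 6 < 7 < 8. Listing each simplex with vertices in this order, K has dimension 1 with simplices:

  0-simplices (9): [0], [1], [2], [3], [4], [5], [6], [7], [8]
  1-simplices (12): [0,5], [0,6], [1,2], [1,5], [2,5], [3,4], [3,5], [4,5], [5,6], [5,7], [5,8], [7,8]

giving chain groups C_0 ≅ Z^9, C_1 ≅ Z^12.

∂_1: C_1 → C_0 is given by ∂[p,q] = [q] − [p]. For instance
  ∂[5,8] = [8] − [5].
This gives a 9×12 integer matrix of rank 8; reducing to Smith normal form yields diagonal entries (1,1,1,1,1,1,1,1).

Reading off H_k = ker ∂_k / im ∂_{k+1}:

  H_0: rank C_0 − rank ∂_1 = 9 − 8 = 1, and the invariant factors of ∂_1 are all 1, so H_0 ≅ Z.
  H_1: rank ker ∂_1 − rank ∂_2 = (12 − 8) − 0 = 4, and there is no ∂_2, so H_1 ≅ Z^4.

As a check, the Euler characteristic is 9 − 12 = -3, which agrees with 1 − 4 = -3.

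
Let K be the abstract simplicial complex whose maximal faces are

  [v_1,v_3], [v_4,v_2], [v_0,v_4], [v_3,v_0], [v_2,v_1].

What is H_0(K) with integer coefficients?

H_0 ≅ Z.

We work with the vertex ordering v_0 < v_1 < v_2 < v_3 < v_4. The simplices of K, each written with vertices in increasing order, are:

  0-simplices (5): [v_0], [v_1], [v_2], [v_3], [v_4]
  1-simplices (5): [v_0,v_3], [v_0,v_4], [v_1,v_2], [v_1,v_3], [v_2,v_4]

Hence C_0 ≅ Z^5, C_1 ≅ Z^5.

The boundary map ∂_1: C_1 → C_0 maps an edge to its endpoints' difference, ∂[p,q] = q − p. For instance
  ∂[v_1,v_2] = [v_2] − [v_1].
The 5×5 boundary matrix has rank 4 and Smith normal form diag(1,1,1,1).

Computing H_k = (kernel of ∂_k) / (image of ∂_{k+1}):

  H_0: rank C_0 − rank ∂_1 = 5 − 4 = 1, and the invariant factors of ∂_1 are all 1, so H_0 ≅ Z.

(K is a triangulation of the circle S^1.)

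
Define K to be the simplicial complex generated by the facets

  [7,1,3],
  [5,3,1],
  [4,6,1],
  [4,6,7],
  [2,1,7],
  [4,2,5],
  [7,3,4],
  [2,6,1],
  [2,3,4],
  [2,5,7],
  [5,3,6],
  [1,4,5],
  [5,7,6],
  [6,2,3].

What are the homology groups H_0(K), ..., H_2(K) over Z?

We work with the vertex ordering 1 < 2 < 3 < 4 < 5 < 6 < 7. The simplices of K, each written with vertices in increasing order, are:

  0-simplices (7): [1], [2], [3], [4], [5], [6], [7]
  1-simplices (21): [1,2], [1,3], [1,4], [1,5], [1,6], [1,7], [2,3], [2,4], [2,5], [2,6], [2,7], [3,4], [3,5], [3,6], [3,7], [4,5], [4,6], [4,7], [5,6], [5,7], [6,7]
  2-simplices (14): [1,2,6], [1,2,7], [1,3,5], [1,3,7], [1,4,5], [1,4,6], [2,3,4], [2,3,6], [2,4,5], [2,5,7], [3,4,7], [3,5,6], [4,6,7], [5,6,7]

so the chain groups are C_0 ≅ Z^7, C_1 ≅ Z^21, C_2 ≅ Z^14.

The boundary map ∂_1: C_1 → C_0 is given by ∂[p,q] = [q] − [p].
This gives a 7×21 integer matrix of rank 6; reducing to Smith normal form yields diagonal entries (1,1,1,1,1,1).

Boundary ∂_2: C_2 → C_1 acts by ∂[p,q,r] = [q,r] − [p,r] + [p,q]. For instance
  ∂[1,2,7] = [2,7] − [1,7] + [1,2],
  ∂[2,4,5] = [4,5] − [2,5] + [2,4].
As a 21×14 matrix over Z this has rank 13, with invariant factors (1,1,1,1,1,1,1,1,1,1,1,1,1).

Computing H_k = (kernel of ∂_k) / (image of ∂_{k+1}):

  H_0: rank C_0 − rank ∂_1 = 7 − 6 = 1, and the invariant factors of ∂_1 are all 1, so H_0 ≅ Z.
  H_1: rank ker ∂_1 − rank ∂_2 = (21 − 6) − 13 = 2, and the invariant factors of ∂_2 are all 1, so H_1 ≅ Z^2.
  H_2: rank ker ∂_2 − rank ∂_3 = (14 − 13) − 0 = 1, and there is no ∂_3, so H_2 ≅ Z.

As a check, the Euler characteristic is 7 − 21 + 14 = 0, which agrees with 1 − 2 + 1 = 0.
(K is a triangulation of the torus T^2.)

H_0 = Z,  H_1 = Z^2,  H_2 = Z.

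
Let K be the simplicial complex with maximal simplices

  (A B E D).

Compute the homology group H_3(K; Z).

We work with the vertex ordering A < B < D < E. The simplices of K, each written with vertices in increasing order, are:

  0-simplices (4): A, B, D, E
  1-simplices (6): AB, AD, AE, BD, BE, DE
  2-simplices (4): ABD, ABE, ADE, BDE
  3-simplices (1): ABDE

Hence C_0 ≅ Z^4, C_1 ≅ Z^6, C_2 ≅ Z^4, C_3 ≅ Z^1.

∂_1: C_1 → C_0 maps an edge to its endpoints' difference, ∂[p,q] = q − p. For instance
  ∂BD = D − B.
As a 4×6 matrix over Z this has rank 3, with invariant factors (1,1,1).

∂_2: C_2 → C_1 acts by ∂[p,q,r] = [q,r] − [p,r] + [p,q]. For instance
  ∂ABE = BE − AE + AB,
  ∂ABD = BD − AD + AB.
This gives a 6×4 integer matrix of rank 3; reducing to Smith normal form yields diagonal entries (1,1,1).

∂_3: C_3 → C_2 sends each 3-simplex σ to the alternating sum Σ_i (−1)^i (σ with its i-th vertex removed). For instance
  ∂ABDE = BDE − ADE + ABE − ABD.
The 4×1 boundary matrix has rank 1 and Smith normal form diag(1).

Reading off H_k = ker ∂_k / im ∂_{k+1}:

  H_3: rank ker ∂_3 − rank ∂_4 = (1 − 1) − 0 = 0, and there is no ∂_4, so H_3 = 0.

H_3 ≅ 0.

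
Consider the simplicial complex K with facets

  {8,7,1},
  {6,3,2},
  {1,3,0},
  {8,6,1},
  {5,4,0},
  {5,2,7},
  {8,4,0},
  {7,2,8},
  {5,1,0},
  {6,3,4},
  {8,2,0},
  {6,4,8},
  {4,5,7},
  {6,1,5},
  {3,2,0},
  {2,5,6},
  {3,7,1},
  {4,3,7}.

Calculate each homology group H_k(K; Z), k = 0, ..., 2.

H_0 = Z,  H_1 = Z^2,  H_2 = Z.

We work with the vertex ordering 0 < 1 < 2 < 3 < 4 < 5 < 6 < 7 < 8. The simplices of K, each written with vertices in increasing order, are:

  0-simplices (9): [0], [1], [2], [3], [4], [5], [6], [7], [8]
  1-simplices (27): (27 of them)
  2-simplices (18): [0,1,3], [0,1,5], [0,2,3], [0,2,8], [0,4,5], [0,4,8], [1,3,7], [1,5,6], [1,6,8], [1,7,8], [2,3,6], [2,5,6], [2,5,7], [2,7,8], [3,4,6], [3,4,7], [4,5,7], [4,6,8]

giving chain groups C_0 ≅ Z^9, C_1 ≅ Z^27, C_2 ≅ Z^18.

The boundary map ∂_1: C_1 → C_0 maps an edge to its endpoints' difference, ∂[p,q] = q − p.
The 9×27 boundary matrix has rank 8 and Smith normal form diag(1,1,1,1,1,1,1,1).

Boundary ∂_2: C_2 → C_1 acts by ∂[p,q,r] = [q,r] − [p,r] + [p,q]. For instance
  ∂[3,4,6] = [4,6] − [3,6] + [3,4],
  ∂[4,6,8] = [6,8] − [4,8] + [4,6].
The resulting 27×18 matrix has rank 17, and its Smith normal form has invariant factors (1,1,1,1,1,1,1,1,1,1,1,1,1,1,1,1,1).

Now H_k = ker ∂_k / im ∂_{k+1}, so:

  H_0: rank C_0 − rank ∂_1 = 9 − 8 = 1, and the invariant factors of ∂_1 are all 1, so H_0 ≅ Z.
  H_1: rank ker ∂_1 − rank ∂_2 = (27 − 8) − 17 = 2, and the invariant factors of ∂_2 are all 1, so H_1 ≅ Z^2.
  H_2: rank ker ∂_2 − rank ∂_3 = (18 − 17) − 0 = 1, and there is no ∂_3, so H_2 ≅ Z.

(K is a triangulation of the torus T^2.)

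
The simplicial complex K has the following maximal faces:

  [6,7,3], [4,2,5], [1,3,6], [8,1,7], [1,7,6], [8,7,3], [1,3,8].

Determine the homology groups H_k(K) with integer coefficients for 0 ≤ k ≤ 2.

Order the vertices as 1 < 2 < 3 < 4 < 5 < 6 < 7 < 8. Listing each simplex with vertices in this order, K has dimension 2 with simplices:

  0-simplices (8): [1], [2], [3], [4], [5], [6], [7], [8]
  1-simplices (12): [1,3], [1,6], [1,7], [1,8], [2,4], [2,5], [3,6], [3,7], [3,8], [4,5], [6,7], [7,8]
  2-simplices (7): [1,3,6], [1,3,8], [1,6,7], [1,7,8], [2,4,5], [3,6,7], [3,7,8]

Hence C_0 ≅ Z^8, C_1 ≅ Z^12, C_2 ≅ Z^7.

Boundary ∂_1: C_1 → C_0 is given by ∂[p,q] = [q] − [p].
As a 8×12 matrix over Z this has rank 6, with invariant factors (1,1,1,1,1,1).

Boundary ∂_2: C_2 → C_1 acts by ∂[p,q,r] = [q,r] − [p,r] + [p,q]. For instance
  ∂[3,7,8] = [7,8] − [3,8] + [3,7],
  ∂[1,3,8] = [3,8] − [1,8] + [1,3].
The 12×7 boundary matrix has rank 6 and Smith normal form diag(1,1,1,1,1,1).

From H_k ≅ ker(∂_k) / im(∂_{k+1}) we obtain:

  H_0: rank C_0 − rank ∂_1 = 8 − 6 = 2, and the invariant factors of ∂_1 are all 1, so H_0 = Z^2.
  H_1: rank ker ∂_1 − rank ∂_2 = (12 − 6) − 6 = 0, and the invariant factors of ∂_2 are all 1, so H_1 = 0.
  H_2: rank ker ∂_2 − rank ∂_3 = (7 − 6) − 0 = 1, and there is no ∂_3, so H_2 = Z.

As a check, the Euler characteristic is 8 − 12 + 7 = 3, which agrees with 2 − 0 + 1 = 3.

H_0 ≅ Z^2,  H_1 = 0,  H_2 ≅ Z.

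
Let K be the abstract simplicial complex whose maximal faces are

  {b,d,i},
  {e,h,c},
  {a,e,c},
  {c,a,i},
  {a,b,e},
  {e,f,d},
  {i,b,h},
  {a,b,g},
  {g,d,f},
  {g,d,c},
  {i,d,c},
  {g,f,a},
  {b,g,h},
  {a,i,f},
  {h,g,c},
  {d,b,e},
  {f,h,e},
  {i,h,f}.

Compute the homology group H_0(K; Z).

H_0 = Z.

Take the total order a < b < c < d < e < f < g < h < i on the vertex set. Then K (dimension 2) consists of the simplices:

  0-simplices (9): a, b, c, d, e, f, g, h, i
  1-simplices (27): ab, ac, ae, af, ag, ai, bd, be, bg, bh, bi, cd, ce, cg, ch, ci, de, df, dg, di, ef, eh, fg, fh, fi, gh, hi
  2-simplices (18): abe, abg, ace, aci, afg, afi, bde, bdi, bgh, bhi, cdg, cdi, ceh, cgh, def, dfg, efh, fhi

so the chain groups are C_0 ≅ Z^9, C_1 ≅ Z^27, C_2 ≅ Z^18.

∂_1: C_1 → C_0 sends each edge [p,q] (with p < q) to q − p. For instance
  ∂ai = i − a.
The 9×27 boundary matrix has rank 8 and Smith normal form diag(1,1,1,1,1,1,1,1).

∂_2: C_2 → C_1 maps a triangle to the signed sum of its edges. For instance
  ∂bgh = gh − bh + bg,
  ∂ceh = eh − ch + ce.
The resulting 27×18 matrix has rank 17, and its Smith normal form has invariant factors (1,1,1,1,1,1,1,1,1,1,1,1,1,1,1,1,1).

Reading off H_k = ker ∂_k / im ∂_{k+1}:

  H_0: rank C_0 − rank ∂_1 = 9 − 8 = 1, and the invariant factors of ∂_1 are all 1, so H_0 = Z.

(K is a triangulation of the torus T^2.)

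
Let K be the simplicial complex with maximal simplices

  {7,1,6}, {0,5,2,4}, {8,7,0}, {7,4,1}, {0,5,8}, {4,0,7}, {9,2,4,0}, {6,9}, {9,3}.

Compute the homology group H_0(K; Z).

H_0 = Z.

K has 10 vertices, 20 edges, 12 triangles, 2 3-simplices.
rank ∂_0 = 0, rank ∂_1 = 9 ⇒ b_0 = 10 − 0 − 9 = 1; all invariant factors of ∂_1 are 1 so no torsion. So H_0 = Z.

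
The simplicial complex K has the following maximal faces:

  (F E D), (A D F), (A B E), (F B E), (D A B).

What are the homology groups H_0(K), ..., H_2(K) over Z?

H_0 ≅ Z,  H_1 ≅ Z,  H_2 = 0.

K has 5 vertices, 10 edges, 5 triangles.
rank ∂_0 = 0, rank ∂_1 = 4 ⇒ b_0 = 5 − 0 − 4 = 1; all invariant factors of ∂_1 are 1 so no torsion. So H_0 ≅ Z.
rank ∂_1 = 4, rank ∂_2 = 5 ⇒ b_1 = 10 − 4 − 5 = 1; all invariant factors of ∂_2 are 1 so no torsion. So H_1 ≅ Z.
rank ∂_2 = 5, rank ∂_3 = 0 ⇒ b_2 = 5 − 5 − 0 = 0. So H_2 ≅ 0.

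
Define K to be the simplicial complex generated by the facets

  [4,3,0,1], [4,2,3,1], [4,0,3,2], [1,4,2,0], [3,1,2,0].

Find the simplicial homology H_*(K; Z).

K has 5 vertices, 10 edges, 10 triangles, 5 3-simplices.
rank ∂_0 = 0, rank ∂_1 = 4 ⇒ b_0 = 5 − 0 − 4 = 1; all invariant factors of ∂_1 are 1 so no torsion. So H_0 = Z.
rank ∂_1 = 4, rank ∂_2 = 6 ⇒ b_1 = 10 − 4 − 6 = 0; all invariant factors of ∂_2 are 1 so no torsion. So H_1 = 0.
rank ∂_2 = 6, rank ∂_3 = 4 ⇒ b_2 = 10 − 6 − 4 = 0; all invariant factors of ∂_3 are 1 so no torsion. So H_2 = 0.
rank ∂_3 = 4, rank ∂_4 = 0 ⇒ b_3 = 5 − 4 − 0 = 1. So H_3 = Z.

H_0 = Z,  H_1 = 0,  H_2 = 0,  H_3 = Z.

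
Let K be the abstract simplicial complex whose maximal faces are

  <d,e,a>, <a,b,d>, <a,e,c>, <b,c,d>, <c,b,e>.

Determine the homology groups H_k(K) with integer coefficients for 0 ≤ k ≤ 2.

H_0 = Z,  H_1 = Z,  H_2 = 0.

Take the total order a < b < c < d < e on the vertex set. Then K (dimension 2) consists of the simplices:

  0-simplices (5): a, b, c, d, e
  1-simplices (10): ab, ac, ad, ae, bc, bd, be, cd, ce, de
  2-simplices (5): abd, ace, ade, bcd, bce

so the chain groups are C_0 ≅ Z^5, C_1 ≅ Z^10, C_2 ≅ Z^5.

Boundary ∂_1: C_1 → C_0 is given by ∂[p,q] = [q] − [p]. For instance
  ∂ae = e − a.
This gives a 5×10 integer matrix of rank 4; reducing to Smith normal form yields diagonal entries (1,1,1,1).

The boundary map ∂_2: C_2 → C_1 sends each 2-simplex [p,q,r] to [q,r] − [p,r] + [p,q]. For instance
  ∂ace = ce − ae + ac,
  ∂ade = de − ae + ad.
The 10×5 boundary matrix has rank 5 and Smith normal form diag(1,1,1,1,1).

Computing H_k = (kernel of ∂_k) / (image of ∂_{k+1}):

  H_0: rank C_0 − rank ∂_1 = 5 − 4 = 1, and the invariant factors of ∂_1 are all 1, so H_0 ≅ Z.
  H_1: rank ker ∂_1 − rank ∂_2 = (10 − 4) − 5 = 1, and the invariant factors of ∂_2 are all 1, so H_1 ≅ Z.
  H_2: rank ker ∂_2 − rank ∂_3 = (5 − 5) − 0 = 0, and there is no ∂_3, so H_2 ≅ 0.

(K is a triangulation of the Möbius band.)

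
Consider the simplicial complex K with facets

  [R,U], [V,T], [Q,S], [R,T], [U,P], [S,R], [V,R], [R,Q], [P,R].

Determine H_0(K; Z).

Order the vertices as P < Q < R < S < T < U < V. Listing each simplex with vertices in this order, K has dimension 1 with simplices:

  0-simplices (7): P, Q, R, S, T, U, V
  1-simplices (9): PR, PU, QR, QS, RS, RT, RU, RV, TV

Hence C_0 ≅ Z^7, C_1 ≅ Z^9.

The boundary map ∂_1: C_1 → C_0 maps an edge to its endpoints' difference, ∂[p,q] = q − p. For instance
  ∂QS = S − Q.
The resulting 7×9 matrix has rank 6, and its Smith normal form has invariant factors (1,1,1,1,1,1).

Computing H_k = (kernel of ∂_k) / (image of ∂_{k+1}):

  H_0: rank C_0 − rank ∂_1 = 7 − 6 = 1, and the invariant factors of ∂_1 are all 1, so H_0 ≅ Z.

H_0 ≅ Z.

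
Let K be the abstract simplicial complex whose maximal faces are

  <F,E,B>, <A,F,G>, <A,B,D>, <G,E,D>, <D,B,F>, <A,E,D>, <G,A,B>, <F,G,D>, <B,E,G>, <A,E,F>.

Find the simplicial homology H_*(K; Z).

H_0 = Z,  H_1 = Z/2,  H_2 = 0.

We work with the vertex ordering A < B < D < E < F < G. The simplices of K, each written with vertices in increasing order, are:

  0-simplices (6): A, B, D, E, F, G
  1-simplices (15): AB, AD, AE, AF, AG, BD, BE, BF, BG, DE, DF, DG, EF, EG, FG
  2-simplices (10): ABD, ABG, ADE, AEF, AFG, BDF, BEF, BEG, DEG, DFG

Hence C_0 ≅ Z^6, C_1 ≅ Z^15, C_2 ≅ Z^10.

∂_1: C_1 → C_0 is given by ∂[p,q] = [q] − [p]. For instance
  ∂BD = D − B.
The 6×15 boundary matrix has rank 5 and Smith normal form diag(1,1,1,1,1).

The boundary map ∂_2: C_2 → C_1 maps a triangle to the signed sum of its edges. For instance
  ∂DFG = FG − DG + DF,
  ∂BEF = EF − BF + BE.
As a 15×10 matrix over Z this has rank 10, with invariant factors (1,1,1,1,1,1,1,1,1,2).

Computing H_k = (kernel of ∂_k) / (image of ∂_{k+1}):

  H_0: rank C_0 − rank ∂_1 = 6 − 5 = 1, and the invariant factors of ∂_1 are all 1, so H_0 ≅ Z.
  H_1: rank ker ∂_1 − rank ∂_2 = (15 − 5) − 10 = 0, and ∂_2 has invariant factor 2 > 1, so H_1 ≅ Z/2.
  H_2: rank ker ∂_2 − rank ∂_3 = (10 − 10) − 0 = 0, and there is no ∂_3, so H_2 ≅ 0.

As a check, the Euler characteristic is 6 − 15 + 10 = 1, which agrees with 1 − 0 + 0 = 1.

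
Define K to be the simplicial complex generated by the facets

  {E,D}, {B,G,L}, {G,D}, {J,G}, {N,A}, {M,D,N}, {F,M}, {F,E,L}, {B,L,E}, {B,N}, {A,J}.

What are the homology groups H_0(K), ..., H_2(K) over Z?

H_0 ≅ Z,  H_1 ≅ Z^4,  H_2 = 0.

K has 10 vertices, 17 edges, 4 triangles.
rank ∂_0 = 0, rank ∂_1 = 9 ⇒ b_0 = 10 − 0 − 9 = 1; all invariant factors of ∂_1 are 1 so no torsion. So H_0 = Z.
rank ∂_1 = 9, rank ∂_2 = 4 ⇒ b_1 = 17 − 9 − 4 = 4; all invariant factors of ∂_2 are 1 so no torsion. So H_1 = Z^4.
rank ∂_2 = 4, rank ∂_3 = 0 ⇒ b_2 = 4 − 4 − 0 = 0. So H_2 = 0.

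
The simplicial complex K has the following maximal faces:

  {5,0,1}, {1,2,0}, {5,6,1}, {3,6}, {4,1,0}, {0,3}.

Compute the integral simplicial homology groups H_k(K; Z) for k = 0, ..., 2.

Take the total order 0 < 1 < 2 < 3 < 4 < 5 < 6 on the vertex set. Then K (dimension 2) consists of the simplices:

  0-simplices (7): [0], [1], [2], [3], [4], [5], [6]
  1-simplices (11): [0,1], [0,2], [0,3], [0,4], [0,5], [1,2], [1,4], [1,5], [1,6], [3,6], [5,6]
  2-simplices (4): [0,1,2], [0,1,4], [0,1,5], [1,5,6]

Hence C_0 ≅ Z^7, C_1 ≅ Z^11, C_2 ≅ Z^4.

The boundary map ∂_1: C_1 → C_0 is given by ∂[p,q] = [q] − [p]. For instance
  ∂[0,5] = [5] − [0].
The 7×11 boundary matrix has rank 6 and Smith normal form diag(1,1,1,1,1,1).

The boundary map ∂_2: C_2 → C_1 sends each 2-simplex [p,q,r] to [q,r] − [p,r] + [p,q]. For instance
  ∂[0,1,4] = [1,4] − [0,4] + [0,1],
  ∂[1,5,6] = [5,6] − [1,6] + [1,5].
The 11×4 boundary matrix has rank 4 and Smith normal form diag(1,1,1,1).

From H_k ≅ ker(∂_k) / im(∂_{k+1}) we obtain:

  H_0: rank C_0 − rank ∂_1 = 7 − 6 = 1, and the invariant factors of ∂_1 are all 1, so H_0 ≅ Z.
  H_1: rank ker ∂_1 − rank ∂_2 = (11 − 6) − 4 = 1, and the invariant factors of ∂_2 are all 1, so H_1 ≅ Z.
  H_2: rank ker ∂_2 − rank ∂_3 = (4 − 4) − 0 = 0, and there is no ∂_3, so H_2 ≅ 0.

As a check, the Euler characteristic is 7 − 11 + 4 = 0, which agrees with 1 − 1 + 0 = 0.

H_0 ≅ Z,  H_1 ≅ Z,  H_2 = 0.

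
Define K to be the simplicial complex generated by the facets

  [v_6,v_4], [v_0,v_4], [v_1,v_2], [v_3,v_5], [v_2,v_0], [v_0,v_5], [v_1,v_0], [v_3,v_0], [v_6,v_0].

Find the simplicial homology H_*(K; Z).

H_0 = Z,  H_1 = Z^3.

We work with the vertex ordering v_0 < v_1 < v_2 < v_3 < v_4 < v_5 < v_6. The simplices of K, each written with vertices in increasing order, are:

  0-simplices (7): [v_0], [v_1], [v_2], [v_3], [v_4], [v_5], [v_6]
  1-simplices (9): [v_0,v_1], [v_0,v_2], [v_0,v_3], [v_0,v_4], [v_0,v_5], [v_0,v_6], [v_1,v_2], [v_3,v_5], [v_4,v_6]

so the chain groups are C_0 ≅ Z^7, C_1 ≅ Z^9.

The boundary map ∂_1: C_1 → C_0 is given by ∂[p,q] = [q] − [p]. For instance
  ∂[v_0,v_2] = [v_2] − [v_0].
The resulting 7×9 matrix has rank 6, and its Smith normal form has invariant factors (1,1,1,1,1,1).

Reading off H_k = ker ∂_k / im ∂_{k+1}:

  H_0: rank C_0 − rank ∂_1 = 7 − 6 = 1, and the invariant factors of ∂_1 are all 1, so H_0 = Z.
  H_1: rank ker ∂_1 − rank ∂_2 = (9 − 6) − 0 = 3, and there is no ∂_2, so H_1 = Z^3.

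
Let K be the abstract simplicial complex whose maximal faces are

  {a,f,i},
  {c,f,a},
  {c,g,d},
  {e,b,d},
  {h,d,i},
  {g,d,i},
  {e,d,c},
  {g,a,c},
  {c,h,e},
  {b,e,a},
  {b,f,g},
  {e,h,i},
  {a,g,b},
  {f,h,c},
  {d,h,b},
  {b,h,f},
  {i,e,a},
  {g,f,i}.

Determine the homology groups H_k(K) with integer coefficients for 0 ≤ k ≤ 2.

Take the total order a < b < c < d < e < f < g < h < i on the vertex set. Then K (dimension 2) consists of the simplices:

  0-simplices (9): a, b, c, d, e, f, g, h, i
  1-simplices (27): ab, ac, ae, af, ag, ai, bd, be, bf, bg, bh, cd, ce, cf, cg, ch, de, dg, dh, di, eh, ei, fg, fh, fi, gi, hi
  2-simplices (18): abe, abg, acf, acg, aei, afi, bde, bdh, bfg, bfh, cde, cdg, ceh, cfh, dgi, dhi, ehi, fgi

giving chain groups C_0 ≅ Z^9, C_1 ≅ Z^27, C_2 ≅ Z^18.

Boundary ∂_1: C_1 → C_0 is given by ∂[p,q] = [q] − [p]. For instance
  ∂ac = c − a.
The 9×27 boundary matrix has rank 8 and Smith normal form diag(1,1,1,1,1,1,1,1).

Boundary ∂_2: C_2 → C_1 sends each 2-simplex [p,q,r] to [q,r] − [p,r] + [p,q]. For instance
  ∂abg = bg − ag + ab,
  ∂dhi = hi − di + dh.
The 27×18 boundary matrix has rank 18 and Smith normal form diag(1,1,1,1,1,1,1,1,1,1,1,1,1,1,1,1,1,2).

Computing H_k = (kernel of ∂_k) / (image of ∂_{k+1}):

  H_0: rank C_0 − rank ∂_1 = 9 − 8 = 1, and the invariant factors of ∂_1 are all 1, so H_0 ≅ Z.
  H_1: rank ker ∂_1 − rank ∂_2 = (27 − 8) − 18 = 1, and ∂_2 has invariant factor 2 > 1, so H_1 ≅ Z ⊕ Z_2.
  H_2: rank ker ∂_2 − rank ∂_3 = (18 − 18) − 0 = 0, and there is no ∂_3, so H_2 ≅ 0.

(K is a triangulation of the Klein bottle.)

H_0 = Z,  H_1 = Z ⊕ Z_2,  H_2 = 0.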